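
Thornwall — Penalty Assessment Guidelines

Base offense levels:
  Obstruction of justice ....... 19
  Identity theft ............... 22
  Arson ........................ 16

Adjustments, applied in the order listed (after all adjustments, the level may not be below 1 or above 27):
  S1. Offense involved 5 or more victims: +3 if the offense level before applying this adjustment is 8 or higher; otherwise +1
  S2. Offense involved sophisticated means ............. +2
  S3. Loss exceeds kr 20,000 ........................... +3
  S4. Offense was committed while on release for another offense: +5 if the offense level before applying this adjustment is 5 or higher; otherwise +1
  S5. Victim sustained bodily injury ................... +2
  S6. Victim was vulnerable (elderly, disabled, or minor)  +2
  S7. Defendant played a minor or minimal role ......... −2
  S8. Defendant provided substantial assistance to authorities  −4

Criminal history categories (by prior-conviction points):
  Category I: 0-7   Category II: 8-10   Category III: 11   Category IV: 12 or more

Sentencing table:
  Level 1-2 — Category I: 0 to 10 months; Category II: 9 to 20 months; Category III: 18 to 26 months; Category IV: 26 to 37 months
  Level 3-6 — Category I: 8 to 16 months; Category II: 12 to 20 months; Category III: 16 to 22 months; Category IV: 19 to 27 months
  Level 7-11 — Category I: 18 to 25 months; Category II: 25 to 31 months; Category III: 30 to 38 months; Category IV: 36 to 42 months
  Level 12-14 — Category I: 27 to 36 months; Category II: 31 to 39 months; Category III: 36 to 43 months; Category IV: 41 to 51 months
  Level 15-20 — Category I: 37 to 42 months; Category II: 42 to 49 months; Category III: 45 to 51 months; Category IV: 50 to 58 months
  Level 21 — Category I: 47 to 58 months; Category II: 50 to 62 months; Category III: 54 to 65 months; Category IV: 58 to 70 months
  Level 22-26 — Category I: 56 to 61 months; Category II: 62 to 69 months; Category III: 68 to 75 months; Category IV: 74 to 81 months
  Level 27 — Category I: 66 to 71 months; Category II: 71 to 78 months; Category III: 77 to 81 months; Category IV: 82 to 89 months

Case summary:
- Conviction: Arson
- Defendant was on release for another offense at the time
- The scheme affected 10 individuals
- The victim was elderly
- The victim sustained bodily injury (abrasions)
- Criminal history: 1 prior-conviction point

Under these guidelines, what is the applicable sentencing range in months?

66-71 months

Base offense level for arson: 16.
S1 applies (level before this adjustment is 16 ≥ 8, so +3): 16 + 3 = 19.
S2 does not apply.
S3 does not apply.
S4 applies (level before this adjustment is 19 ≥ 5, so +5): 19 + 5 = 24.
S5 applies: 24 + 2 = 26.
S6 applies: 26 + 2 = 28.
S7 does not apply.
Level 28 exceeds the maximum of 27; capped at 27.
Final offense level: 27.
Criminal history: 1 prior point → Category I (0-7).
Level 27 falls in the 27 band.
Grid: Level 27 × Category I = 66-71 months.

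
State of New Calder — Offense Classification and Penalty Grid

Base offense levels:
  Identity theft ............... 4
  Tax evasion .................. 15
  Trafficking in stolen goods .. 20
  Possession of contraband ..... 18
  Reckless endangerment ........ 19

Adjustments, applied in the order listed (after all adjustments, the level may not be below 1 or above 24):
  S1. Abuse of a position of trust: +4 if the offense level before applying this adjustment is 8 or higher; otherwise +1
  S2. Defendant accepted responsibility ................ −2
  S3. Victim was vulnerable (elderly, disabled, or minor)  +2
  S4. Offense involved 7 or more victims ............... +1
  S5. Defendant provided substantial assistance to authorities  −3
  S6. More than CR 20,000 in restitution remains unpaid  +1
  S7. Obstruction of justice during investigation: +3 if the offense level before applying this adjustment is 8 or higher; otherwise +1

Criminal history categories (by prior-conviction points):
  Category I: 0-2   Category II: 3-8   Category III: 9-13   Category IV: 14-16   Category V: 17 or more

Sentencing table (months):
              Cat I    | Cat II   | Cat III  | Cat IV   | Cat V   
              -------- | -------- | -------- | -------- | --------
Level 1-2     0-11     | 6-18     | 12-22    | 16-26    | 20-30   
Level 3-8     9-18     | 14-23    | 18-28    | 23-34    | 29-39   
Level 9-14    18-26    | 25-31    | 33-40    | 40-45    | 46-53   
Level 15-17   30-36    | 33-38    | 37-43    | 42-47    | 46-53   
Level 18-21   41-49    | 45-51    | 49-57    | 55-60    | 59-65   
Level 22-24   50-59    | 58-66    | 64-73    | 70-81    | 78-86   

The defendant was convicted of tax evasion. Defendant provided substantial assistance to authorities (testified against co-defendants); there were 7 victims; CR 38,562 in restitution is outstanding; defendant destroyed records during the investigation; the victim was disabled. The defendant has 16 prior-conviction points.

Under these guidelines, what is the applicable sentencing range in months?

55-60 months

Base offense level for tax evasion: 15.
S1 does not apply.
S3 applies: 15 + 2 = 17.
S4 applies: 17 + 1 = 18.
S5 applies: 18 − 3 = 15.
S6 applies: 15 + 1 = 16.
S7 applies (level before this adjustment is 16 ≥ 8, so +3): 16 + 3 = 19.
Final offense level: 19.
Criminal history: 16 prior points → Category IV (14-16).
Level 19 falls in the 18-21 band.
Grid: Level 18-21 × Category IV = 55-60 months.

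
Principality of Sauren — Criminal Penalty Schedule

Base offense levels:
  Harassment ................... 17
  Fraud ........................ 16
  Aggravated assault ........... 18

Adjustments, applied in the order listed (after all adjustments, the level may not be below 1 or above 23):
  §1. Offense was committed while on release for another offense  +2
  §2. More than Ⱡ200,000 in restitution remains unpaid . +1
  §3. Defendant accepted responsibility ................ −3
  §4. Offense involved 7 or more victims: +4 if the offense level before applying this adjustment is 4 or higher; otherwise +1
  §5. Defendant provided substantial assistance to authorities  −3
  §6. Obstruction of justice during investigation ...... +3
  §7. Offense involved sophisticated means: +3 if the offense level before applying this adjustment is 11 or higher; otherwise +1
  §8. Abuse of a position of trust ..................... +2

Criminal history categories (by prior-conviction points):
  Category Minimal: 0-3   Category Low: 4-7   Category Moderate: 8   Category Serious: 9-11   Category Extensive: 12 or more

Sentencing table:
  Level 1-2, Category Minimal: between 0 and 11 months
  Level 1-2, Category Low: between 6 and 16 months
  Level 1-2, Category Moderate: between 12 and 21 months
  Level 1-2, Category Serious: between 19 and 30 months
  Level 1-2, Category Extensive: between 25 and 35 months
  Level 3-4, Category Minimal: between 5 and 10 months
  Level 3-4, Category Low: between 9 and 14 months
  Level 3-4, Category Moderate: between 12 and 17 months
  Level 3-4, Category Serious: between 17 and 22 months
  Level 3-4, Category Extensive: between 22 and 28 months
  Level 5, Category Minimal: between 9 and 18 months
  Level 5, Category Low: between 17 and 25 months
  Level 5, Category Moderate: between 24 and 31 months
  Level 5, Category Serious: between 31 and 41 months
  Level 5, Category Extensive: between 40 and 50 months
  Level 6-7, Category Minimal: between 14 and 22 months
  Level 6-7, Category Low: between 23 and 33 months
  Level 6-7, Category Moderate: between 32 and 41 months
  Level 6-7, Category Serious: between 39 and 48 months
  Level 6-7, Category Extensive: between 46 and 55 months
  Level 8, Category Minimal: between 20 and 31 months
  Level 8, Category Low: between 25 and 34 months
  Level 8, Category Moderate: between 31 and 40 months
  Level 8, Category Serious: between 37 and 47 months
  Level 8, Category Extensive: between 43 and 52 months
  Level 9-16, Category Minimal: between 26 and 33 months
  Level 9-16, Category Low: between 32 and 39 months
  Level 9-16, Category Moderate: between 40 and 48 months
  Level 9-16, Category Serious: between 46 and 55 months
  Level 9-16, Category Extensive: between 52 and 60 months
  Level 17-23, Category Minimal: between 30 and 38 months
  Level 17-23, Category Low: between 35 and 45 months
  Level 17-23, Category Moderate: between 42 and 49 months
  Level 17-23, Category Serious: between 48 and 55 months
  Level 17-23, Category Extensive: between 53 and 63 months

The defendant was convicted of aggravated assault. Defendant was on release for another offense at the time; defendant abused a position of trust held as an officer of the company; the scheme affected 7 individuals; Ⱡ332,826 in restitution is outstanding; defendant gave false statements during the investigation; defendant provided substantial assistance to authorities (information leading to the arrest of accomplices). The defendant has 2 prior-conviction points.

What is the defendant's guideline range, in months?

Base offense level for aggravated assault: 18.
§1 applies: 18 + 2 = 20.
§2 applies: 20 + 1 = 21.
§4 applies (level before this adjustment is 21 ≥ 4, so +4): 21 + 4 = 25.
§5 applies: 25 − 3 = 22.
§6 applies: 22 + 3 = 25.
§8 applies: 25 + 2 = 27.
Level 27 exceeds the maximum of 23; capped at 23.
Final offense level: 23.
Criminal history: 2 prior points → Category Minimal (0-3).
Level 23 falls in the 17-23 band.
Grid: Level 17-23 × Category Minimal = 30-38 months.

30-38 months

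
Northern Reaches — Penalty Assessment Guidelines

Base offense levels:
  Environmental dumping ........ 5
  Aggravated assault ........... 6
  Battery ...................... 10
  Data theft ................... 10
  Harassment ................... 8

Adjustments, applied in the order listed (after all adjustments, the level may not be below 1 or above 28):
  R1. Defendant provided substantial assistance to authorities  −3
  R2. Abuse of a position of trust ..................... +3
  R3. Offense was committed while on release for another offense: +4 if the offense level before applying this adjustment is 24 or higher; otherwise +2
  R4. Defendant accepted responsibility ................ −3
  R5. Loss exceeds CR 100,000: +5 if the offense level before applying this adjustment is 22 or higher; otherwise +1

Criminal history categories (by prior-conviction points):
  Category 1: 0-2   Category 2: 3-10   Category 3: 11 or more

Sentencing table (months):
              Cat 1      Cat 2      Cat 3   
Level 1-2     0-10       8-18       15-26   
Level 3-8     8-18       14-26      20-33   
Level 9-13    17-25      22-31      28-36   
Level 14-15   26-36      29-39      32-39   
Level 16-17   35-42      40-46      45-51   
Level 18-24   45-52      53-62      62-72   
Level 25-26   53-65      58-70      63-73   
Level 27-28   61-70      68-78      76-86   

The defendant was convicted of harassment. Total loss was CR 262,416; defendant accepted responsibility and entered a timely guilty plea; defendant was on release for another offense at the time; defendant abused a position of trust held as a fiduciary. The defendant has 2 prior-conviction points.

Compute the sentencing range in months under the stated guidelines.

Base offense level for harassment: 8.
R2 applies: 8 + 3 = 11.
R3 applies (level before this adjustment is 11 < 24, so +2): 11 + 2 = 13.
R4 applies: 13 − 3 = 10.
R5 applies (level before this adjustment is 10 < 22, so +1): 10 + 1 = 11.
Final offense level: 11.
Criminal history: 2 prior points → Category 1 (0-2).
Level 11 falls in the 9-13 band.
Grid: Level 9-13 × Category 1 = 17-25 months.

17-25 months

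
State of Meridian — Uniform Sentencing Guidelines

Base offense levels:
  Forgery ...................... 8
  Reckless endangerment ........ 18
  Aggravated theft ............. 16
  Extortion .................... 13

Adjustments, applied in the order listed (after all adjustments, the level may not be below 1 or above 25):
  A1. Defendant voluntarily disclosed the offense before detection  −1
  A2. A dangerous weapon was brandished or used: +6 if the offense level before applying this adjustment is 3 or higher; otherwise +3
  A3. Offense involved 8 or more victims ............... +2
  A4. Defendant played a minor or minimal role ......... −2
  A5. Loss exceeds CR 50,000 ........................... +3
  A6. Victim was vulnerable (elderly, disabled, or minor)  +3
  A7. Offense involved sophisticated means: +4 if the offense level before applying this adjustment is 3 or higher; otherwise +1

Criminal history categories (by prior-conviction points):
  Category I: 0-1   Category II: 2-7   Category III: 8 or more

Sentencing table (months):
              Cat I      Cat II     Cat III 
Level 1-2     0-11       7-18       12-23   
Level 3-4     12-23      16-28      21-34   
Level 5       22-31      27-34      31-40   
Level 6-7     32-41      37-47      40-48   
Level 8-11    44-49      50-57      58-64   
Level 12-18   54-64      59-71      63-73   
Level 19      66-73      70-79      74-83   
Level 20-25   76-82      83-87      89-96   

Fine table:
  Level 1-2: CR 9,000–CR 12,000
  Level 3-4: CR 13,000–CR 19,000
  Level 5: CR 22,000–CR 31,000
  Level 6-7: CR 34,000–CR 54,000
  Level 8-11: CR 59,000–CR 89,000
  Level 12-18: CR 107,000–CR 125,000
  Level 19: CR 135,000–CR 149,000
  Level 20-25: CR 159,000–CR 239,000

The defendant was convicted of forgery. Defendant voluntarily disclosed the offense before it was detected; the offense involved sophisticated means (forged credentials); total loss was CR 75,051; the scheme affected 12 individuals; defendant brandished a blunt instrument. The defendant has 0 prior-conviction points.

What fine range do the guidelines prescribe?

Base offense level for forgery: 8.
A1 applies: 8 − 1 = 7.
A2 applies (level before this adjustment is 7 ≥ 3, so +6): 7 + 6 = 13.
A3 applies: 13 + 2 = 15.
A4 does not apply.
A5 applies: 15 + 3 = 18.
A6 does not apply.
A7 applies (level before this adjustment is 18 ≥ 3, so +4): 18 + 4 = 22.
Final offense level: 22.
Level 22 falls in the 20-25 band.
Fine table: Level 20-25 → CR 159,000–CR 239,000.

CR 159,000–CR 239,000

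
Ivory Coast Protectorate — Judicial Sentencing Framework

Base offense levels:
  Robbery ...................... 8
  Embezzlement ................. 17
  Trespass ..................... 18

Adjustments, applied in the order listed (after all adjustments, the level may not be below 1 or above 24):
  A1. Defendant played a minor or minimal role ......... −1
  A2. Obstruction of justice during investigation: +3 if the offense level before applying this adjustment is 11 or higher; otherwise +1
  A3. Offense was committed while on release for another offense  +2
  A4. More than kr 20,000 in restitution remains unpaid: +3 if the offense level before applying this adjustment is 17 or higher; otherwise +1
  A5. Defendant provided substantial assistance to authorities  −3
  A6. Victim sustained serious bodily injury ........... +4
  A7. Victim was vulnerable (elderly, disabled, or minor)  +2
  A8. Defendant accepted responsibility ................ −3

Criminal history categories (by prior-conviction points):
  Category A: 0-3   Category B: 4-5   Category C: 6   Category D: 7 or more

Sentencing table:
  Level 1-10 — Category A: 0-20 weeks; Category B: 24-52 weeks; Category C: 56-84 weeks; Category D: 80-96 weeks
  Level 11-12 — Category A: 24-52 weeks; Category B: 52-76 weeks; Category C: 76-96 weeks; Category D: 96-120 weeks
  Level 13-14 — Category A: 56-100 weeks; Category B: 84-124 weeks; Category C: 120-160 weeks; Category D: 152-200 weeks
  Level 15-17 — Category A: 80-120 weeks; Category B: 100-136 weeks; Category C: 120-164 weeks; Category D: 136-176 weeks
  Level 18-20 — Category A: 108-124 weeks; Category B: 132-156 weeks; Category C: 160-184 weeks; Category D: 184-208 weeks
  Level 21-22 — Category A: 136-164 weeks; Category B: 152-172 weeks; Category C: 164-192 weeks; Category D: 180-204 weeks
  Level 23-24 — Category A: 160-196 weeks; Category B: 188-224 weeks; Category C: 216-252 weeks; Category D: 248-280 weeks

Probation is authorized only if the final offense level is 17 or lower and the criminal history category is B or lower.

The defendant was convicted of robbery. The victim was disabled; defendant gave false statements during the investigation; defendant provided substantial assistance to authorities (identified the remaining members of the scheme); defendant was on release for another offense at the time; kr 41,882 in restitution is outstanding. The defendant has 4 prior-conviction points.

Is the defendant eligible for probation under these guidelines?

Yes

Base offense level for robbery: 8.
A2 applies (level before this adjustment is 8 < 11, so +1): 8 + 1 = 9.
A3 applies: 9 + 2 = 11.
A4 applies (level before this adjustment is 11 < 17, so +1): 11 + 1 = 12.
A5 applies: 12 − 3 = 9.
A7 applies: 9 + 2 = 11.
A8 does not apply.
Final offense level: 11.
Criminal history: 4 prior points → Category B (4-5).
Level 11 falls in the 11-12 band.
Grid: Level 11-12 × Category B = 52-76 weeks.
Probation check: level 11 ≤ 17 and category B ≤ B → eligible.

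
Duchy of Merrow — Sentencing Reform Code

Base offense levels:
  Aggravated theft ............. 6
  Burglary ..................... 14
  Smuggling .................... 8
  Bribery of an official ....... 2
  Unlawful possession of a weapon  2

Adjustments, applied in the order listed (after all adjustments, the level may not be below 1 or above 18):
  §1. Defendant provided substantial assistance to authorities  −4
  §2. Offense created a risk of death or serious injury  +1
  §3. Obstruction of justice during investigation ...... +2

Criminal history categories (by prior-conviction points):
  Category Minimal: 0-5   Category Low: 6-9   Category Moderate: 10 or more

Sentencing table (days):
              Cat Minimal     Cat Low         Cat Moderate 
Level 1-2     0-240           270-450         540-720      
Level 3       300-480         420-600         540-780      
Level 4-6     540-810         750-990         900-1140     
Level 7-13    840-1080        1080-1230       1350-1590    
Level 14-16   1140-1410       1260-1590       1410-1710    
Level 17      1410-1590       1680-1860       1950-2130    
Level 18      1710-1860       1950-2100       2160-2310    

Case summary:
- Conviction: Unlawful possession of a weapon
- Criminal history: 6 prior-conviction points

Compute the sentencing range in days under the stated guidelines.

270-450 days

Base offense level for unlawful possession of a weapon: 2.
Final offense level: 2.
Criminal history: 6 prior points → Category Low (6-9).
Level 2 falls in the 1-2 band.
Grid: Level 1-2 × Category Low = 270-450 days.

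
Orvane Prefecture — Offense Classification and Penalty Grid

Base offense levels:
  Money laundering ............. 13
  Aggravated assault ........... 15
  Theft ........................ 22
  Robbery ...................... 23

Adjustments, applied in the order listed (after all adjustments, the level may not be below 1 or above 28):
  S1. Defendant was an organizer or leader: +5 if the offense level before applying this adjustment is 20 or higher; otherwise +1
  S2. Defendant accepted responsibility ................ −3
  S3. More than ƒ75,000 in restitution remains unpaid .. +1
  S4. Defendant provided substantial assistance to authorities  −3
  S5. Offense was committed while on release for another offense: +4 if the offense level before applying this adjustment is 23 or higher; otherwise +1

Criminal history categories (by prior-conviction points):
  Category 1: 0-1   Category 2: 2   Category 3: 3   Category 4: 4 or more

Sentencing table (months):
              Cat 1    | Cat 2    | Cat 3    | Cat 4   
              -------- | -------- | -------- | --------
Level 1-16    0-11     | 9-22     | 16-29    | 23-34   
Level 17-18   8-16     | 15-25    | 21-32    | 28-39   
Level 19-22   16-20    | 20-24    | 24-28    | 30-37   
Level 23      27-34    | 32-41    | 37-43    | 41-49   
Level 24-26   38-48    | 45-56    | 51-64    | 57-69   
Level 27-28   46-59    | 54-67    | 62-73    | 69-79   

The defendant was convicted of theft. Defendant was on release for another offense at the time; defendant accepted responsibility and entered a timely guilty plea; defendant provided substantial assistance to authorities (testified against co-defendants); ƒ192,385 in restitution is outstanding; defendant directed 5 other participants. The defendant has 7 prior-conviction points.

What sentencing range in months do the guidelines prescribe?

41-49 months

Base offense level for theft: 22.
S1 applies (level before this adjustment is 22 ≥ 20, so +5): 22 + 5 = 27.
S2 applies: 27 − 3 = 24.
S3 applies: 24 + 1 = 25.
S4 applies: 25 − 3 = 22.
S5 applies (level before this adjustment is 22 < 23, so +1): 22 + 1 = 23.
Final offense level: 23.
Criminal history: 7 prior points → Category 4 (4+).
Level 23 falls in the 23 band.
Grid: Level 23 × Category 4 = 41-49 months.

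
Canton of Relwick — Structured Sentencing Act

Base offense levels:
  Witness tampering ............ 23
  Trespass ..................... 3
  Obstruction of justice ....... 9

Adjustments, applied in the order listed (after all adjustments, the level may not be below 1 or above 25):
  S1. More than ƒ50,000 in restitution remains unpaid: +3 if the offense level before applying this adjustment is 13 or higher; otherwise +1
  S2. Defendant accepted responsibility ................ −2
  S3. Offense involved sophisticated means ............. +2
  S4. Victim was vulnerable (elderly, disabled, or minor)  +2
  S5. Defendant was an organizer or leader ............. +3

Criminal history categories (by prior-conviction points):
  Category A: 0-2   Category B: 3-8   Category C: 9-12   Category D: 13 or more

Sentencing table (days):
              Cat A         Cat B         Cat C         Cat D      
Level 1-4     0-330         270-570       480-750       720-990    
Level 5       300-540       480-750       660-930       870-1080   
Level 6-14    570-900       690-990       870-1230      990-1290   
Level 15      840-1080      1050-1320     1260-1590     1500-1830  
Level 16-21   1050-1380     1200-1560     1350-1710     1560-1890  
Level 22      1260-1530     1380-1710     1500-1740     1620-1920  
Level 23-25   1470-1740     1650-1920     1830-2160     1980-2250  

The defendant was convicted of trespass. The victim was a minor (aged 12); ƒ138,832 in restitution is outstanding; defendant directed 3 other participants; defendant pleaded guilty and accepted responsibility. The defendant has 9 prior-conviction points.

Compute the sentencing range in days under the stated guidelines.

870-1230 days

Base offense level for trespass: 3.
S1 applies (level before this adjustment is 3 < 13, so +1): 3 + 1 = 4.
S2 applies: 4 − 2 = 2.
S3 does not apply.
S4 applies: 2 + 2 = 4.
S5 applies: 4 + 3 = 7.
Final offense level: 7.
Criminal history: 9 prior points → Category C (9-12).
Level 7 falls in the 6-14 band.
Grid: Level 6-14 × Category C = 870-1230 days.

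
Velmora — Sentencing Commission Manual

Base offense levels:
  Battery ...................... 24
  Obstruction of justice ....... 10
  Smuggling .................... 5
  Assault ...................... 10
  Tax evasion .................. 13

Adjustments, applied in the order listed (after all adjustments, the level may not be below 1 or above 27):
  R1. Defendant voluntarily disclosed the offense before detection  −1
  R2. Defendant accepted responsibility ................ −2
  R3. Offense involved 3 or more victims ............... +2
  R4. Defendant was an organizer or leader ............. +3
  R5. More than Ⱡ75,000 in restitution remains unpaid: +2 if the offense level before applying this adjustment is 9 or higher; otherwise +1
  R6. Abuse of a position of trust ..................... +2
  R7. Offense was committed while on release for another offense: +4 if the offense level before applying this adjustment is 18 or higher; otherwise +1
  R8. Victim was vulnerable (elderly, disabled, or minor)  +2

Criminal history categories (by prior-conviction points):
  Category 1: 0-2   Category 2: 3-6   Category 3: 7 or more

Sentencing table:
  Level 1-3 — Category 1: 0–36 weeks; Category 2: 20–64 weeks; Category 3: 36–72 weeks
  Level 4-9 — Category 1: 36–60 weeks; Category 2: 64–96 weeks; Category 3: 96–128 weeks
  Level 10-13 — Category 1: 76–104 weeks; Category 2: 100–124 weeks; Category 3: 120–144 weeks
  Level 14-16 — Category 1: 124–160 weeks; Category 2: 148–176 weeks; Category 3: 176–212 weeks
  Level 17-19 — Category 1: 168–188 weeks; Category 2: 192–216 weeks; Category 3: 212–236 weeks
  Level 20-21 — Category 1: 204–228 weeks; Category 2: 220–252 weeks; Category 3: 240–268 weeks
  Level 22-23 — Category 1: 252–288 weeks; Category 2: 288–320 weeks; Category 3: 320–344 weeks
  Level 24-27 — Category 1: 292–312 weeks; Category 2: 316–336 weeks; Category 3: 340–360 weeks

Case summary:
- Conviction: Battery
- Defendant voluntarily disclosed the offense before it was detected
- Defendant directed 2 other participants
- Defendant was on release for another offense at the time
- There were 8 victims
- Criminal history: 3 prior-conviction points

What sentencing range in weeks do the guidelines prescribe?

316-336 weeks

Base offense level for battery: 24.
R1 applies: 24 − 1 = 23.
R3 applies: 23 + 2 = 25.
R4 applies: 25 + 3 = 28.
R5 does not apply.
R7 applies (level before this adjustment is 28 ≥ 18, so +4): 28 + 4 = 32.
R8 does not apply.
Level 32 exceeds the maximum of 27; capped at 27.
Final offense level: 27.
Criminal history: 3 prior points → Category 2 (3-6).
Level 27 falls in the 24-27 band.
Grid: Level 24-27 × Category 2 = 316-336 weeks.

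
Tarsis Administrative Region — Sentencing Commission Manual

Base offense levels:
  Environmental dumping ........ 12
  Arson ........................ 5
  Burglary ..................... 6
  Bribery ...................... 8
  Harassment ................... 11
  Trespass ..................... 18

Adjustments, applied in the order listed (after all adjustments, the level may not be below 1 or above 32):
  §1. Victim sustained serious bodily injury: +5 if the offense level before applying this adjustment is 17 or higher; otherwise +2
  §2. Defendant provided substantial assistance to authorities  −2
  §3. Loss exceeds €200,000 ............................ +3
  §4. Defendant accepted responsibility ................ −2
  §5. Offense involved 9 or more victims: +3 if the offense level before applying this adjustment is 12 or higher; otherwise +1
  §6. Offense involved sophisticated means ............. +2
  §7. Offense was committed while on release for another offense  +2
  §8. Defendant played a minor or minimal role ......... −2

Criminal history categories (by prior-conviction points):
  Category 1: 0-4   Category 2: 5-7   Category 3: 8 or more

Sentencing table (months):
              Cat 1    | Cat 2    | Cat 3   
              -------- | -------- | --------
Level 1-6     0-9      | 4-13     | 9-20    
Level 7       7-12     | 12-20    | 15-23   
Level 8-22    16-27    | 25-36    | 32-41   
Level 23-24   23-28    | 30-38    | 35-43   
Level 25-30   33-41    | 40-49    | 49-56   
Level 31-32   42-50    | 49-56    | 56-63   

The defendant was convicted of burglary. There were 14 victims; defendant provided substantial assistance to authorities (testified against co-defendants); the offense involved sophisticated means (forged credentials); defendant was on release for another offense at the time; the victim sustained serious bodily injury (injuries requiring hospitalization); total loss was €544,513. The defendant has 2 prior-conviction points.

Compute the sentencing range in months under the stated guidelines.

16-27 months

Base offense level for burglary: 6.
§1 applies (level before this adjustment is 6 < 17, so +2): 6 + 2 = 8.
§2 applies: 8 − 2 = 6.
§3 applies: 6 + 3 = 9.
§5 applies (level before this adjustment is 9 < 12, so +1): 9 + 1 = 10.
§6 applies: 10 + 2 = 12.
§7 applies: 12 + 2 = 14.
Final offense level: 14.
Criminal history: 2 prior points → Category 1 (0-4).
Level 14 falls in the 8-22 band.
Grid: Level 8-22 × Category 1 = 16-27 months.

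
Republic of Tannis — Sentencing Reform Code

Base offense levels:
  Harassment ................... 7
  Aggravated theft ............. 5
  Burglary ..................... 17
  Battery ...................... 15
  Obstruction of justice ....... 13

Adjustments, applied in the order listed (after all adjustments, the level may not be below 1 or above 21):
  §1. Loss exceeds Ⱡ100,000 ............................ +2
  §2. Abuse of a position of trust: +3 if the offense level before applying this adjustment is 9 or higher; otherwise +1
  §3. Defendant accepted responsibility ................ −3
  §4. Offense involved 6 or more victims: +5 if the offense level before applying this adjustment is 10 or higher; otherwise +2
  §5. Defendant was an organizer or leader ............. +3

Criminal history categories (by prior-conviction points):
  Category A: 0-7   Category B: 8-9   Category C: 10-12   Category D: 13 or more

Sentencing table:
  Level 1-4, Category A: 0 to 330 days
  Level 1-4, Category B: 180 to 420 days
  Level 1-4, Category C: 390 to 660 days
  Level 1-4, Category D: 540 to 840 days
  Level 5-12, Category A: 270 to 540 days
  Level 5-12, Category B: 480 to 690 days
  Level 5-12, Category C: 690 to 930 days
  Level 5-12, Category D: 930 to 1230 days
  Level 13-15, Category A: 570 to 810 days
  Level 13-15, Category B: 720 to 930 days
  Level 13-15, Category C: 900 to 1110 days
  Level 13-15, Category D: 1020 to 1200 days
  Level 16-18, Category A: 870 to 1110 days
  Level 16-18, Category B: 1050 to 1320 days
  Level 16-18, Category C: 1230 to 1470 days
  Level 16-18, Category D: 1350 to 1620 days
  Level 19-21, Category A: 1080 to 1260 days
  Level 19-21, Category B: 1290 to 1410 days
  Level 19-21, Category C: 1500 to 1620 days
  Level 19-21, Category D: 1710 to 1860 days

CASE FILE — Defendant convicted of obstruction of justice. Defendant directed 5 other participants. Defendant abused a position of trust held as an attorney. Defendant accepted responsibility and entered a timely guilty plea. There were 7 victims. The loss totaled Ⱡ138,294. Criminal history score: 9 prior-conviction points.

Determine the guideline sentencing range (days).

Base offense level for obstruction of justice: 13.
§1 applies: 13 + 2 = 15.
§2 applies (level before this adjustment is 15 ≥ 9, so +3): 15 + 3 = 18.
§3 applies: 18 − 3 = 15.
§4 applies (level before this adjustment is 15 ≥ 10, so +5): 15 + 5 = 20.
§5 applies: 20 + 3 = 23.
Level 23 exceeds the maximum of 21; capped at 21.
Final offense level: 21.
Criminal history: 9 prior points → Category B (8-9).
Level 21 falls in the 19-21 band.
Grid: Level 19-21 × Category B = 1290-1410 days.

1290-1410 days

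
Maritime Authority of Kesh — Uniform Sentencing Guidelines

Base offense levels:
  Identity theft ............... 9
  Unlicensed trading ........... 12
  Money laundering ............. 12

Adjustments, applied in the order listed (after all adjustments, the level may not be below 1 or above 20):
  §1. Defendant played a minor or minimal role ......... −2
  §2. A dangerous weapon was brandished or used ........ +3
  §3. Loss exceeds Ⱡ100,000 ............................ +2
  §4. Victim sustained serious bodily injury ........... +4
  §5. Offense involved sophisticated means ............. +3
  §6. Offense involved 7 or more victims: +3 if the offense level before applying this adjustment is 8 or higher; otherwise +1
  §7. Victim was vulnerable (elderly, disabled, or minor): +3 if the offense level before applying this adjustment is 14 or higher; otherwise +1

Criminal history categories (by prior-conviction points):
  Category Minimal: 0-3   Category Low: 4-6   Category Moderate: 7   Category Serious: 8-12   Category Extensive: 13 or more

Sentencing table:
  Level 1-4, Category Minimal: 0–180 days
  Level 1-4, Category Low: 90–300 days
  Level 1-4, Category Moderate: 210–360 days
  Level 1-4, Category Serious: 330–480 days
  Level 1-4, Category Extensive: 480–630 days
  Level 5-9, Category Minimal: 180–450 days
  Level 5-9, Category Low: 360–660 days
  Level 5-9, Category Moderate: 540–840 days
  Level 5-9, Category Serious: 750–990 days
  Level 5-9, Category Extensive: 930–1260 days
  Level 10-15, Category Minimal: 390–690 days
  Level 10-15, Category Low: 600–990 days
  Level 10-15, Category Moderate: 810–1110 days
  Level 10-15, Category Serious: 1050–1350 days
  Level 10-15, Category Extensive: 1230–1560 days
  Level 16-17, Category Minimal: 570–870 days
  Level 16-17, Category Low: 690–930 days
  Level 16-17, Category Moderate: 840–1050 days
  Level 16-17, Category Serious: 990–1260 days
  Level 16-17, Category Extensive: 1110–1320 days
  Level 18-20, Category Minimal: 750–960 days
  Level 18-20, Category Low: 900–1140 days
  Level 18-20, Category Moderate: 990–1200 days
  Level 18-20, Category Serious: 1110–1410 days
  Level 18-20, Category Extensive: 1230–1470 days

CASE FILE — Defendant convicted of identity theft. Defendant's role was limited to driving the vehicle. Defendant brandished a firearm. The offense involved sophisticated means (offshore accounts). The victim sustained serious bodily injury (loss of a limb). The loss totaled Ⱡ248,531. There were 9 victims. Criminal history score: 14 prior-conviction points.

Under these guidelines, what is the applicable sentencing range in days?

1230-1470 days

Base offense level for identity theft: 9.
§1 applies: 9 − 2 = 7.
§2 applies: 7 + 3 = 10.
§3 applies: 10 + 2 = 12.
§4 applies: 12 + 4 = 16.
§5 applies: 16 + 3 = 19.
§6 applies (level before this adjustment is 19 ≥ 8, so +3): 19 + 3 = 22.
Level 22 exceeds the maximum of 20; capped at 20.
Final offense level: 20.
Criminal history: 14 prior points → Category Extensive (13+).
Level 20 falls in the 18-20 band.
Grid: Level 18-20 × Category Extensive = 1230-1470 days.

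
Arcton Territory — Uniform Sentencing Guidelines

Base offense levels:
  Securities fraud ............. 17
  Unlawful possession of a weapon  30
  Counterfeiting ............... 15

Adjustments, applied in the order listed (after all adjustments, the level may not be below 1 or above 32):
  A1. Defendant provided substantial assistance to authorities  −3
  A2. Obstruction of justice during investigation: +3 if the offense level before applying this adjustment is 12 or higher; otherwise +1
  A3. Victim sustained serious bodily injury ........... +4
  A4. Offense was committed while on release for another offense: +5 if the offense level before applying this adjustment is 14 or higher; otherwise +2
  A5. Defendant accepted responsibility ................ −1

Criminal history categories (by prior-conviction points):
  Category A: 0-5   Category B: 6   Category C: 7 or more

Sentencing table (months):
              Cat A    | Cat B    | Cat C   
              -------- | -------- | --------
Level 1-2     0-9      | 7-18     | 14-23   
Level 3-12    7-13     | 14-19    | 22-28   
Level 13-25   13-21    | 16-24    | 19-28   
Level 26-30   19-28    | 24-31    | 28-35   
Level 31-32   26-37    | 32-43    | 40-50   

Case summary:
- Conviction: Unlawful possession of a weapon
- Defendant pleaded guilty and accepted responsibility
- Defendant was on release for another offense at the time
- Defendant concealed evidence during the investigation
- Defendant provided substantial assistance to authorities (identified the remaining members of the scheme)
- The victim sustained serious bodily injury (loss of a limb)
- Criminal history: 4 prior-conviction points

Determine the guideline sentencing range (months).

26-37 months

Base offense level for unlawful possession of a weapon: 30.
A1 applies: 30 − 3 = 27.
A2 applies (level before this adjustment is 27 ≥ 12, so +3): 27 + 3 = 30.
A3 applies: 30 + 4 = 34.
A4 applies (level before this adjustment is 34 ≥ 14, so +5): 34 + 5 = 39.
A5 applies: 39 − 1 = 38.
Level 38 exceeds the maximum of 32; capped at 32.
Final offense level: 32.
Criminal history: 4 prior points → Category A (0-5).
Level 32 falls in the 31-32 band.
Grid: Level 31-32 × Category A = 26-37 months.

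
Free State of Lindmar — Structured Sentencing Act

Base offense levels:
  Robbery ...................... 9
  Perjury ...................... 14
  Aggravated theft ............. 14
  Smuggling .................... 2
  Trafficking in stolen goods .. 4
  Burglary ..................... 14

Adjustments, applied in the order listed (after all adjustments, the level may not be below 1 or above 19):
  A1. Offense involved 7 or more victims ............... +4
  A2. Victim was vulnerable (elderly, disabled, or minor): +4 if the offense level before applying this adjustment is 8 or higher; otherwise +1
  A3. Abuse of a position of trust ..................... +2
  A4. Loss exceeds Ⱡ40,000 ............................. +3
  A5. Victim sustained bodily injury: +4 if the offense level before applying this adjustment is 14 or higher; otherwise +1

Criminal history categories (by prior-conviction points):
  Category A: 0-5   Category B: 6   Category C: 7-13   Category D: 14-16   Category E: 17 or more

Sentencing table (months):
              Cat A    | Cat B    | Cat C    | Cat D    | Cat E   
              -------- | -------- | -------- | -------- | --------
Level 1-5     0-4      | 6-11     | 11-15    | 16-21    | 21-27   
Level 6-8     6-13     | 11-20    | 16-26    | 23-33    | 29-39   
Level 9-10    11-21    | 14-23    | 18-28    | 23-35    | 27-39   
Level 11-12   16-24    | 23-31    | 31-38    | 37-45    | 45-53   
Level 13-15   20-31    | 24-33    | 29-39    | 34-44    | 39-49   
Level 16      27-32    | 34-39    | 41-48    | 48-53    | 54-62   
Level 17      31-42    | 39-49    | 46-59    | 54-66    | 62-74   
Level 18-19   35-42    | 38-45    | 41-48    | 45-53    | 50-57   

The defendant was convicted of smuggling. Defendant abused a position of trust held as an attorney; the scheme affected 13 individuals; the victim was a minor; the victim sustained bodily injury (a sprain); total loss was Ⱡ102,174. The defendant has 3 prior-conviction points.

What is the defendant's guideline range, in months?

Base offense level for smuggling: 2.
A1 applies: 2 + 4 = 6.
A2 applies (level before this adjustment is 6 < 8, so +1): 6 + 1 = 7.
A3 applies: 7 + 2 = 9.
A4 applies: 9 + 3 = 12.
A5 applies (level before this adjustment is 12 < 14, so +1): 12 + 1 = 13.
Final offense level: 13.
Criminal history: 3 prior points → Category A (0-5).
Level 13 falls in the 13-15 band.
Grid: Level 13-15 × Category A = 20-31 months.

20-31 months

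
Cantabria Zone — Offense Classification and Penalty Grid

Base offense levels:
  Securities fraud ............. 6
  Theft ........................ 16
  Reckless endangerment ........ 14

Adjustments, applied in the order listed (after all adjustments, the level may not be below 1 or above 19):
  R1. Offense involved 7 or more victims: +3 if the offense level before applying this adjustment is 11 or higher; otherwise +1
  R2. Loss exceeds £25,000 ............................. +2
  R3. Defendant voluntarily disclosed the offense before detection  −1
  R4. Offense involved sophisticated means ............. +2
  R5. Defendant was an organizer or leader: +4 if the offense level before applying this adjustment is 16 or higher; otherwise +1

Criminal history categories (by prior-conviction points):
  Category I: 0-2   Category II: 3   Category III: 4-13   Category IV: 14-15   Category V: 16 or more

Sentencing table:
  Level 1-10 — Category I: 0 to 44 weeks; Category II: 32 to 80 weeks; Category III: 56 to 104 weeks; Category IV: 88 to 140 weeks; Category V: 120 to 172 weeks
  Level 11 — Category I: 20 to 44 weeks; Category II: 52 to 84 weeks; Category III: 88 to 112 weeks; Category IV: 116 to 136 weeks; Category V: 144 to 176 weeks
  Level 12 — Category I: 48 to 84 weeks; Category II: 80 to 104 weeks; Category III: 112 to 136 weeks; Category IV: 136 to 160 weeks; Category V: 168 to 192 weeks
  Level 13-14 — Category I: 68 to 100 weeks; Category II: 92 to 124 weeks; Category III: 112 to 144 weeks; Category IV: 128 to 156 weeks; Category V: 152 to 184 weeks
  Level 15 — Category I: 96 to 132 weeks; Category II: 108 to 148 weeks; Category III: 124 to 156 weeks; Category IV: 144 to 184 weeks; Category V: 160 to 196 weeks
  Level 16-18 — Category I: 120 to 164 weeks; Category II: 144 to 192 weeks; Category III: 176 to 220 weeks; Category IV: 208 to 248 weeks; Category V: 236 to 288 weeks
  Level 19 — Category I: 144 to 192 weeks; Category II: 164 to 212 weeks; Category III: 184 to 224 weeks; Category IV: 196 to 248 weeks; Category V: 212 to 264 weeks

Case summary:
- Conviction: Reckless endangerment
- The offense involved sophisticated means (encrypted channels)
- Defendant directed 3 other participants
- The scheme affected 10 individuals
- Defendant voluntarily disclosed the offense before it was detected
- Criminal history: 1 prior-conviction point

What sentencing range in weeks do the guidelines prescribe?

Base offense level for reckless endangerment: 14.
R1 applies (level before this adjustment is 14 ≥ 11, so +3): 14 + 3 = 17.
R2 does not apply.
R3 applies: 17 − 1 = 16.
R4 applies: 16 + 2 = 18.
R5 applies (level before this adjustment is 18 ≥ 16, so +4): 18 + 4 = 22.
Level 22 exceeds the maximum of 19; capped at 19.
Final offense level: 19.
Criminal history: 1 prior point → Category I (0-2).
Level 19 falls in the 19 band.
Grid: Level 19 × Category I = 144-192 weeks.

144-192 weeks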